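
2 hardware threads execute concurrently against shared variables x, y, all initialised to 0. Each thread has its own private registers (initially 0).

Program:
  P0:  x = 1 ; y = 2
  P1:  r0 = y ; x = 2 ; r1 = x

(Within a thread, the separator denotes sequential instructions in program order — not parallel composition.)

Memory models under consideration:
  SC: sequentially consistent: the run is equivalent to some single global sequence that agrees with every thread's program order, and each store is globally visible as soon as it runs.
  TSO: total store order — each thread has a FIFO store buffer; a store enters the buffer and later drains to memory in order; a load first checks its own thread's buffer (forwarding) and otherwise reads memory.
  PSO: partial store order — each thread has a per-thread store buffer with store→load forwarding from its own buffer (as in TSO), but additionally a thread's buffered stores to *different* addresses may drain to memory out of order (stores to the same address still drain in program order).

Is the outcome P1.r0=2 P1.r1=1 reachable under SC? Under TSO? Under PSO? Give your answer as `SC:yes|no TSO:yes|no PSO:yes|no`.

outcome vector order: (P1.r0,P1.r1)
SC (3): <0 1>, <0 2>, <2 2>
TSO (3): <0 1>, <0 2>, <2 2>
PSO (4): <0 1>, <0 2>, <2 1>, <2 2>
target <2 1> ∈ {PSO}

SC:no TSO:no PSO:yes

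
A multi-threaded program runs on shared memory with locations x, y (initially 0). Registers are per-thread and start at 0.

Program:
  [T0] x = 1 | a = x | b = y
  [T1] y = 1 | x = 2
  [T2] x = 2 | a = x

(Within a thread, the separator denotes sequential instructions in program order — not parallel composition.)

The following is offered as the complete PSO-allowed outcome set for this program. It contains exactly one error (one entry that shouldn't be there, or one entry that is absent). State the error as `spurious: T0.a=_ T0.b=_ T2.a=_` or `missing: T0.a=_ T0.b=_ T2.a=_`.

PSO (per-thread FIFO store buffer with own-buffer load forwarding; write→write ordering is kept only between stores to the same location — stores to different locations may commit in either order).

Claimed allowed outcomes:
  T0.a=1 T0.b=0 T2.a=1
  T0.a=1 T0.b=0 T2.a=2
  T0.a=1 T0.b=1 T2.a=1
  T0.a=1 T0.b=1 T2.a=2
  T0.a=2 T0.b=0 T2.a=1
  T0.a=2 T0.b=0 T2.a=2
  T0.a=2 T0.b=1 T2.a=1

missing: T0.a=2 T0.b=1 T2.a=2

outcome vector order: (T0.a,T0.b,T2.a)
PSO (8): 101, 102, 111, 112, 201, 202, 211, 212
PSO∖claimed = {212}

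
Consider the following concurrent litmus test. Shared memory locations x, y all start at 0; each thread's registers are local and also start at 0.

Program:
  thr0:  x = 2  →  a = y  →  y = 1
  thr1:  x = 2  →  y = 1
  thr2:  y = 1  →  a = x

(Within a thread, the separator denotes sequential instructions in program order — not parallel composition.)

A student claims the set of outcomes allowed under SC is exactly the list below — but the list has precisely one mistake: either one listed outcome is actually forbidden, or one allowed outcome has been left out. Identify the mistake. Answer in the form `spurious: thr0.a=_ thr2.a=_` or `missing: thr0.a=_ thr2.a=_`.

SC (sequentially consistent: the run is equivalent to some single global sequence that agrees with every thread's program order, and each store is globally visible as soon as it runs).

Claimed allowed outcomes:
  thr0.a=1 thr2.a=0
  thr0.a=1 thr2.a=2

outcome vector order: (thr0.a,thr2.a)
[SC] allowed = {(0,2), (1,0), (1,2)}
SC∖claimed = {(0,2)}

missing: thr0.a=0 thr2.a=2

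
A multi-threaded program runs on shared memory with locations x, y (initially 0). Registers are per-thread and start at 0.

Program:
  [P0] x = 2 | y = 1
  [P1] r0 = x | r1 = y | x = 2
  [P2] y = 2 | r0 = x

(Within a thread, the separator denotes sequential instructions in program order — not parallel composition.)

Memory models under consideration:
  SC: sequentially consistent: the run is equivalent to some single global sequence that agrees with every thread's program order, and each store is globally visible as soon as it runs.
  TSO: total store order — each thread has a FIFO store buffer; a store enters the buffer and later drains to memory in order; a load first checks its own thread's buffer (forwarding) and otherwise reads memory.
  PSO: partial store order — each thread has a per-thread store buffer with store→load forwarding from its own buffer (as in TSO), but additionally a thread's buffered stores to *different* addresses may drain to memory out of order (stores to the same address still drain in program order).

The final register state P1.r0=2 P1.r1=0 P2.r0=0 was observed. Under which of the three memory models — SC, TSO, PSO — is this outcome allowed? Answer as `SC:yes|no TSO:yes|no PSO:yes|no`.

SC:no TSO:yes PSO:yes

outcome vector order: (P1.r0,P1.r1,P2.r0)
[SC] allowed = {0/0/0 0/0/2 0/1/0 0/1/2 0/2/0 0/2/2 2/0/2 2/1/0 2/1/2 2/2/0 2/2/2}
[TSO] allowed = {0/0/0 0/0/2 0/1/0 0/1/2 0/2/0 0/2/2 2/0/0 2/0/2 2/1/0 2/1/2 2/2/0 2/2/2}
[PSO] allowed = {0/0/0 0/0/2 0/1/0 0/1/2 0/2/0 0/2/2 2/0/0 2/0/2 2/1/0 2/1/2 2/2/0 2/2/2}
target 2/0/0 ∈ {TSO,PSO}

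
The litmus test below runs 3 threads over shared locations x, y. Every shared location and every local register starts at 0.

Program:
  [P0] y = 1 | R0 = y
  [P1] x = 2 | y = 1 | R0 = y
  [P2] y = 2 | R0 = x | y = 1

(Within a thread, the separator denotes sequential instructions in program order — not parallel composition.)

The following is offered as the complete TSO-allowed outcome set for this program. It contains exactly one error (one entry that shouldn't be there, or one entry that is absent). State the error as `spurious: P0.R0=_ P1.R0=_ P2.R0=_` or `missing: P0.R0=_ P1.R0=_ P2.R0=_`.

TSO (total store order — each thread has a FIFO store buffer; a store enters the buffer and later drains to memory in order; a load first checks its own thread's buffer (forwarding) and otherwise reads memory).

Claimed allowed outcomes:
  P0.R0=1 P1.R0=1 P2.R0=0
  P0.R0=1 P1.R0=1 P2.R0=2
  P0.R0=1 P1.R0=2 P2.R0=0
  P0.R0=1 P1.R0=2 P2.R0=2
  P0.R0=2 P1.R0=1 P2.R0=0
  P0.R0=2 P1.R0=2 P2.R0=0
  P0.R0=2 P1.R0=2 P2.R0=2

missing: P0.R0=2 P1.R0=1 P2.R0=2

outcome vector order: (P0.R0,P1.R0,P2.R0)
TSO: 8 outcomes — {110, 112, 120, 122, 210, 212, 220, 222}
TSO∖claimed = {212}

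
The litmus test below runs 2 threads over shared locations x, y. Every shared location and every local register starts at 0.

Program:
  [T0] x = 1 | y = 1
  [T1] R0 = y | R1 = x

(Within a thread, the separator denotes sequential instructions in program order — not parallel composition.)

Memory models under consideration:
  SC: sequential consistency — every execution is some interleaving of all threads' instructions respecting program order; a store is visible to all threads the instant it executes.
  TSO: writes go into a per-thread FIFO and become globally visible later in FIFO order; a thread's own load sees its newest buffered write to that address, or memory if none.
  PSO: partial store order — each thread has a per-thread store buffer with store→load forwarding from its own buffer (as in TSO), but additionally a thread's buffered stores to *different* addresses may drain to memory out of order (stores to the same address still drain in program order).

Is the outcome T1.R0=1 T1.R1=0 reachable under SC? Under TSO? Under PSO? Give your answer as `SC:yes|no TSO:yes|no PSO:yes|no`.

outcome vector order: (T1.R0,T1.R1)
under SC → (0,0), (0,1), (1,1)
under TSO → (0,0), (0,1), (1,1)
under PSO → (0,0), (0,1), (1,0), (1,1)
target (1,0) ∈ {PSO}

SC:no TSO:no PSO:yes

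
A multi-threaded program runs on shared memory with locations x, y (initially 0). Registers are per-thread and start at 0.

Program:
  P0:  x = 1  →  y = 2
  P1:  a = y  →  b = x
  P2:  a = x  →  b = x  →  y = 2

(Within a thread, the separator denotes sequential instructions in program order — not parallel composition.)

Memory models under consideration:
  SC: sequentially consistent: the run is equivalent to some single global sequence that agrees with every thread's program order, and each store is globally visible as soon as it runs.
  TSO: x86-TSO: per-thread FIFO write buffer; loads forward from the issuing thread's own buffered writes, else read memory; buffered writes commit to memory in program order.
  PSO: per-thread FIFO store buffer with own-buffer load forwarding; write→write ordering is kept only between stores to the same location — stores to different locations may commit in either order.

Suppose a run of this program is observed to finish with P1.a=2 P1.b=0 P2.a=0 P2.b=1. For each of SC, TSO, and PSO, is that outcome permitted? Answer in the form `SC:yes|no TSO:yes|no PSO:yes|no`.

outcome vector order: (P1.a,P1.b,P2.a,P2.b)
[SC] allowed = {0/0/0/0, 0/0/0/1, 0/0/1/1, 0/1/0/0, 0/1/0/1, 0/1/1/1, 2/0/0/0, 2/1/0/0, 2/1/0/1, 2/1/1/1}
[TSO] allowed = {0/0/0/0, 0/0/0/1, 0/0/1/1, 0/1/0/0, 0/1/0/1, 0/1/1/1, 2/0/0/0, 2/1/0/0, 2/1/0/1, 2/1/1/1}
[PSO] allowed = {0/0/0/0, 0/0/0/1, 0/0/1/1, 0/1/0/0, 0/1/0/1, 0/1/1/1, 2/0/0/0, 2/0/0/1, 2/0/1/1, 2/1/0/0, 2/1/0/1, 2/1/1/1}
target 2/0/0/1 ∈ {PSO}

SC:no TSO:no PSO:yes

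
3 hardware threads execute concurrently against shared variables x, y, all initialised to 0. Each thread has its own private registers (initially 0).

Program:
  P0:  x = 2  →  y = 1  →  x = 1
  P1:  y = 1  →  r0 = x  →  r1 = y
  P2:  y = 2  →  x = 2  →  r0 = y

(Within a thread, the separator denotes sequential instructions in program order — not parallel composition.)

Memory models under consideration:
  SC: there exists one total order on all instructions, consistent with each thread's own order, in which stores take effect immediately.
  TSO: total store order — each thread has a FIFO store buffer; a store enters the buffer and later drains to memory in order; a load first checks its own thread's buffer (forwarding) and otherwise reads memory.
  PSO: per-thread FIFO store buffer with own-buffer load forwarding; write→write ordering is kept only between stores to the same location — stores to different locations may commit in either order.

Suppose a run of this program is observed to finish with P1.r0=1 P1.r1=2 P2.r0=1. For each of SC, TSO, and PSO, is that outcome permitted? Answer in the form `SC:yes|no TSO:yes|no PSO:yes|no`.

outcome vector order: (P1.r0,P1.r1,P2.r0)
under SC → 011; 012; 021; 022; 111; 112; 122; 211; 212; 221; 222
under TSO → 011; 012; 021; 022; 111; 112; 122; 211; 212; 221; 222
under PSO → 011; 012; 021; 022; 111; 112; 121; 122; 211; 212; 221; 222
target 121 ∈ {PSO}

SC:no TSO:no PSO:yes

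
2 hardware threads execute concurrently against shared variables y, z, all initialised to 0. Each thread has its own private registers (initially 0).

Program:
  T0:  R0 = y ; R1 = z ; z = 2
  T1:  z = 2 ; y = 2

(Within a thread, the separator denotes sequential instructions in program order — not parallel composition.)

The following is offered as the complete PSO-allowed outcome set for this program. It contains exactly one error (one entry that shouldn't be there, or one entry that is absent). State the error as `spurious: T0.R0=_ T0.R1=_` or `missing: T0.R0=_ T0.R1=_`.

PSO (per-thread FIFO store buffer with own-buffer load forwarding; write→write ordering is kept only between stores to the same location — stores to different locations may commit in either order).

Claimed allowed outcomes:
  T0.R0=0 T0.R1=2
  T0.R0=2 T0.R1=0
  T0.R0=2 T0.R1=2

missing: T0.R0=0 T0.R1=0

outcome vector order: (T0.R0,T0.R1)
PSO (4): (0,0), (0,2), (2,0), (2,2)
PSO∖claimed = {(0,0)}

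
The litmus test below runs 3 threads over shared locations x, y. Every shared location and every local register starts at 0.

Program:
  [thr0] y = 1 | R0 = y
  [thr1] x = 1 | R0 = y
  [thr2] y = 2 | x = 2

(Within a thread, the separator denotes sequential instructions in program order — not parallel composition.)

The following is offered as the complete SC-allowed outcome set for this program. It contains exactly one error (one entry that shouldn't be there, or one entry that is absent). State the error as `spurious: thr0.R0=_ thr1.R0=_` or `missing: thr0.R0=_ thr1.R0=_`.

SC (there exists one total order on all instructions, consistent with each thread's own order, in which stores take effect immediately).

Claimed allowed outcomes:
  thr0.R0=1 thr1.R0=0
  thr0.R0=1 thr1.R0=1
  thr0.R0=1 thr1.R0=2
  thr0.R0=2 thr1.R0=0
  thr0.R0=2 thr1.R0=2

outcome vector order: (thr0.R0,thr1.R0)
SC: 6 outcomes — {1/0 1/1 1/2 2/0 2/1 2/2}
SC∖claimed = {2/1}

missing: thr0.R0=2 thr1.R0=1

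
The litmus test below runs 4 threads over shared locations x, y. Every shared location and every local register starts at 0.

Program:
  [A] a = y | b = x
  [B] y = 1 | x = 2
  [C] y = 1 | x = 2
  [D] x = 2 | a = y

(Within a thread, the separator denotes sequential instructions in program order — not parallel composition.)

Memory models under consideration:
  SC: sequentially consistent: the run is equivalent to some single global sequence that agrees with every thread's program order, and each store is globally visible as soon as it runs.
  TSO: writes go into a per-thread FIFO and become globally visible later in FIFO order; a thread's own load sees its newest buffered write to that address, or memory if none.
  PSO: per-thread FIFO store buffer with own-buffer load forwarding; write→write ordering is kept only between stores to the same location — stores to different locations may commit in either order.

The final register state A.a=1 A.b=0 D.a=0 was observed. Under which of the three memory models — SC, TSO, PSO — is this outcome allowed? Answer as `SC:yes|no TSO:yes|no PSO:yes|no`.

outcome vector order: (A.a,A.b,D.a)
SC (7): 0/0/0, 0/0/1, 0/2/0, 0/2/1, 1/0/1, 1/2/0, 1/2/1
TSO (8): 0/0/0, 0/0/1, 0/2/0, 0/2/1, 1/0/0, 1/0/1, 1/2/0, 1/2/1
PSO (8): 0/0/0, 0/0/1, 0/2/0, 0/2/1, 1/0/0, 1/0/1, 1/2/0, 1/2/1
target 1/0/0 ∈ {TSO,PSO}

SC:no TSO:yes PSO:yes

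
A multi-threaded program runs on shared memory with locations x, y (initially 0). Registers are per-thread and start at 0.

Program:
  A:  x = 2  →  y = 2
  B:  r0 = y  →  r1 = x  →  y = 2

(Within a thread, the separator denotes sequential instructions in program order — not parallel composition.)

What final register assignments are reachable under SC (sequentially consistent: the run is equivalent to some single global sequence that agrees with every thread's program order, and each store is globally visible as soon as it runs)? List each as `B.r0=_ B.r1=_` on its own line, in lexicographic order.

B.r0=0 B.r1=0
B.r0=0 B.r1=2
B.r0=2 B.r1=2

outcome vector order: (B.r0,B.r1)
|SC outcomes| = 3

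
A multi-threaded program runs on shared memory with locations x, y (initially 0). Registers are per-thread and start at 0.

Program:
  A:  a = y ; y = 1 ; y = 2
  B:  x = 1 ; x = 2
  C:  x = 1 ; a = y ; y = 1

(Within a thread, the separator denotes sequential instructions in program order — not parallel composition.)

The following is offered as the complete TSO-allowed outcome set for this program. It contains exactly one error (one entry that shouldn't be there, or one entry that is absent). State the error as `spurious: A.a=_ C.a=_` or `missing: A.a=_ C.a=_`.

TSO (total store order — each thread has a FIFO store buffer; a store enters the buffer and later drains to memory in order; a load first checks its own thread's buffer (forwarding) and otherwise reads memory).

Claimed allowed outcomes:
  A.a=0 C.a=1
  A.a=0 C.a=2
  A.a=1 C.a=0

outcome vector order: (A.a,C.a)
[TSO] allowed = {<0 0>; <0 1>; <0 2>; <1 0>}
TSO∖claimed = {<0 0>}

missing: A.a=0 C.a=0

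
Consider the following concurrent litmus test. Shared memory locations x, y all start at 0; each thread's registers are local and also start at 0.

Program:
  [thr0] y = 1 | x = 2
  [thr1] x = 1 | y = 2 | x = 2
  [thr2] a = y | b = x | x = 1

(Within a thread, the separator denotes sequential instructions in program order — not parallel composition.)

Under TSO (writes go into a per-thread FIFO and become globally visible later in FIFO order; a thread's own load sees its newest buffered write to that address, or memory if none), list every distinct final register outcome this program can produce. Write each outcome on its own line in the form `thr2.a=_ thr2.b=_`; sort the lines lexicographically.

thr2.a=0 thr2.b=0
thr2.a=0 thr2.b=1
thr2.a=0 thr2.b=2
thr2.a=1 thr2.b=0
thr2.a=1 thr2.b=1
thr2.a=1 thr2.b=2
thr2.a=2 thr2.b=1
thr2.a=2 thr2.b=2

outcome vector order: (thr2.a,thr2.b)
|TSO outcomes| = 8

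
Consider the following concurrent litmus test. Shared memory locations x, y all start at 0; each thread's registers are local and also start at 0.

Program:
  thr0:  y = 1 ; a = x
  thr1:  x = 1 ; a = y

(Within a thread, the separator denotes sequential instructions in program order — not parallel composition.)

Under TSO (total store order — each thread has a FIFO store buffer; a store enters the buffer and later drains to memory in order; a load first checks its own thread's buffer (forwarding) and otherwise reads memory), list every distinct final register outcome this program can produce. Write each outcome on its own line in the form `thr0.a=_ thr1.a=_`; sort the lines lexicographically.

outcome vector order: (thr0.a,thr1.a)
|TSO outcomes| = 4

thr0.a=0 thr1.a=0
thr0.a=0 thr1.a=1
thr0.a=1 thr1.a=0
thr0.a=1 thr1.a=1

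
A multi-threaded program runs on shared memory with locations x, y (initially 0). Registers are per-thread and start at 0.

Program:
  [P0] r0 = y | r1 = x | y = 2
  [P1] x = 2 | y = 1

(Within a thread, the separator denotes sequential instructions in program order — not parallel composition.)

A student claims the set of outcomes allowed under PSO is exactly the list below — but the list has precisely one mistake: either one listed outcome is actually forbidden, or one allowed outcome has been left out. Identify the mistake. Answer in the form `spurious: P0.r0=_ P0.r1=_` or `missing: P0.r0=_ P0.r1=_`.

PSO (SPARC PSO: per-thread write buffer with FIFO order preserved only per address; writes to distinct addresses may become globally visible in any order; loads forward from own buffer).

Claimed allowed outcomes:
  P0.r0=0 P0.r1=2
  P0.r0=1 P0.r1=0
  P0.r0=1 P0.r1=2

missing: P0.r0=0 P0.r1=0

outcome vector order: (P0.r0,P0.r1)
PSO (4): (0,0) (0,2) (1,0) (1,2)
PSO∖claimed = {(0,0)}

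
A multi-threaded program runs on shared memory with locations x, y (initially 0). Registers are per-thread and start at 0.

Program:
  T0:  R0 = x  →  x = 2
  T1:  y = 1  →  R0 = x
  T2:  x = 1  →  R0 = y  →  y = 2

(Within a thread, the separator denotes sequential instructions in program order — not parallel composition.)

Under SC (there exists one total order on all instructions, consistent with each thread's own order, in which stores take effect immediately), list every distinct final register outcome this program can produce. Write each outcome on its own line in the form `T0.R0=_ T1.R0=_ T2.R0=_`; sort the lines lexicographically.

T0.R0=0 T1.R0=0 T2.R0=1
T0.R0=0 T1.R0=1 T2.R0=0
T0.R0=0 T1.R0=1 T2.R0=1
T0.R0=0 T1.R0=2 T2.R0=0
T0.R0=0 T1.R0=2 T2.R0=1
T0.R0=1 T1.R0=0 T2.R0=1
T0.R0=1 T1.R0=1 T2.R0=0
T0.R0=1 T1.R0=1 T2.R0=1
T0.R0=1 T1.R0=2 T2.R0=0
T0.R0=1 T1.R0=2 T2.R0=1

outcome vector order: (T0.R0,T1.R0,T2.R0)
|SC outcomes| = 10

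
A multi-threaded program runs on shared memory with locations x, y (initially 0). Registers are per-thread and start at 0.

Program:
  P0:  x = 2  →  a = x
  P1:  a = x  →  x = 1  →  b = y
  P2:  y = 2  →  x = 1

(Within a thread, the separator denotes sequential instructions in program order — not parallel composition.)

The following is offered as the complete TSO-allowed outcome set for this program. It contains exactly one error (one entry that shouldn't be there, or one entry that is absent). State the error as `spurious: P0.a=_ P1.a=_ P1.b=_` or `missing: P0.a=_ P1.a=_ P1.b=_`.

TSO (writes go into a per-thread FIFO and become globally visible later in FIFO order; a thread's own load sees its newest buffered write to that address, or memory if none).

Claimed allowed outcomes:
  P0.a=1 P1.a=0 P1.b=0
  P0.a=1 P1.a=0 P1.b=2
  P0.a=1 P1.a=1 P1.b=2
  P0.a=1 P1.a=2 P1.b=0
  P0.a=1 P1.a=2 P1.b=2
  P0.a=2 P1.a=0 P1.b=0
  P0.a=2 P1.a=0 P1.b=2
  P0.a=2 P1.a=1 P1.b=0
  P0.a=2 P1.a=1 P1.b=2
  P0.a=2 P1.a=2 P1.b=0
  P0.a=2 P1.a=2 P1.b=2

outcome vector order: (P0.a,P1.a,P1.b)
TSO (10): 100; 102; 112; 120; 122; 200; 202; 212; 220; 222
claimed∖TSO = {210}

spurious: P0.a=2 P1.a=1 P1.b=0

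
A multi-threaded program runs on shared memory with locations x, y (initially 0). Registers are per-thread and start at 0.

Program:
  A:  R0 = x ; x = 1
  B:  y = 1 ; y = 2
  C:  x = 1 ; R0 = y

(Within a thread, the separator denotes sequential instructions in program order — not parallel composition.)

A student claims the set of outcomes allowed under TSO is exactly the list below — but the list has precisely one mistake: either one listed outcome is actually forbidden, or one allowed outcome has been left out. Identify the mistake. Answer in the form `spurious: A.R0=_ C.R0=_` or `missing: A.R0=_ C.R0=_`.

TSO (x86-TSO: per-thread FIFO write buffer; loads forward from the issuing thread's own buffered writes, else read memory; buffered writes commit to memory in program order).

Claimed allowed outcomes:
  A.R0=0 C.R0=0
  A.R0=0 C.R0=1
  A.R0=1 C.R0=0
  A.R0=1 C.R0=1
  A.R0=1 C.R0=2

missing: A.R0=0 C.R0=2

outcome vector order: (A.R0,C.R0)
[TSO] allowed = {00, 01, 02, 10, 11, 12}
TSO∖claimed = {02}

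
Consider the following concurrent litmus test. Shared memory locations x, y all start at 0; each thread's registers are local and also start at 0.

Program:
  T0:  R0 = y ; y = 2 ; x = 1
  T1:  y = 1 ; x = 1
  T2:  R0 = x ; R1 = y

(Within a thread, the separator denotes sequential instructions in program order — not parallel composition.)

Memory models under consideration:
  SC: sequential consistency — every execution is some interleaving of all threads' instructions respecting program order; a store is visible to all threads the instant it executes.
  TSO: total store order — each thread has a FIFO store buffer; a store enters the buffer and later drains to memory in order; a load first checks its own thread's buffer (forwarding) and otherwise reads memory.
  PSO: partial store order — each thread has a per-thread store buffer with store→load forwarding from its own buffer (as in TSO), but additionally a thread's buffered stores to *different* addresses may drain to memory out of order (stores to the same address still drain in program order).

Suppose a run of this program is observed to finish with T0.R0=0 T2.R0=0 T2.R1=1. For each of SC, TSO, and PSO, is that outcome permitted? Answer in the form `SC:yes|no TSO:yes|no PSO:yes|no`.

SC:yes TSO:yes PSO:yes

outcome vector order: (T0.R0,T2.R0,T2.R1)
[SC] allowed = {<0 0 0> <0 0 1> <0 0 2> <0 1 1> <0 1 2> <1 0 0> <1 0 1> <1 0 2> <1 1 1> <1 1 2>}
[TSO] allowed = {<0 0 0> <0 0 1> <0 0 2> <0 1 1> <0 1 2> <1 0 0> <1 0 1> <1 0 2> <1 1 1> <1 1 2>}
[PSO] allowed = {<0 0 0> <0 0 1> <0 0 2> <0 1 0> <0 1 1> <0 1 2> <1 0 0> <1 0 1> <1 0 2> <1 1 0> <1 1 1> <1 1 2>}
target <0 0 1> ∈ {SC,TSO,PSO}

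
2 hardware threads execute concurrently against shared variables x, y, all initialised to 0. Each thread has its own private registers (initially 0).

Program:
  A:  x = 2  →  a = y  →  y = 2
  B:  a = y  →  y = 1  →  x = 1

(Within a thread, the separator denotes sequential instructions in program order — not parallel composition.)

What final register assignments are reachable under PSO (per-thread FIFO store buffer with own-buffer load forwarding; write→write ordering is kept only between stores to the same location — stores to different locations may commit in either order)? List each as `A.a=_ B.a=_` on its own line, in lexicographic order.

A.a=0 B.a=0
A.a=0 B.a=2
A.a=1 B.a=0

outcome vector order: (A.a,B.a)
|PSO outcomes| = 3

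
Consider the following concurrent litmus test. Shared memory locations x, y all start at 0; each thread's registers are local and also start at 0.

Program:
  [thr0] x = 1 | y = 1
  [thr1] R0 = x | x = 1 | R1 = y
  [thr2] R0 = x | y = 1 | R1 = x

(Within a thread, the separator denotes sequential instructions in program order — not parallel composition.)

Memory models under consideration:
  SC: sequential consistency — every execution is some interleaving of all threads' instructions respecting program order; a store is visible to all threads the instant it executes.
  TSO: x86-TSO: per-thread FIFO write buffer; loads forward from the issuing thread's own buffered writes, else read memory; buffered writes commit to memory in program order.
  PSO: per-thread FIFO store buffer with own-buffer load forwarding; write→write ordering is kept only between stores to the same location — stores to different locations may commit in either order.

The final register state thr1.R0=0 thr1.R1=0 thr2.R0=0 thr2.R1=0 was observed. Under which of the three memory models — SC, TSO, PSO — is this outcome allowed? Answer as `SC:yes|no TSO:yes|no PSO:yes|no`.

SC:no TSO:yes PSO:yes

outcome vector order: (thr1.R0,thr1.R1,thr2.R0,thr2.R1)
SC: 10 outcomes — {(0,0,0,1), (0,0,1,1), (0,1,0,0), (0,1,0,1), (0,1,1,1), (1,0,0,1), (1,0,1,1), (1,1,0,0), (1,1,0,1), (1,1,1,1)}
TSO: 12 outcomes — {(0,0,0,0), (0,0,0,1), (0,0,1,1), (0,1,0,0), (0,1,0,1), (0,1,1,1), (1,0,0,0), (1,0,0,1), (1,0,1,1), (1,1,0,0), (1,1,0,1), (1,1,1,1)}
PSO: 12 outcomes — {(0,0,0,0), (0,0,0,1), (0,0,1,1), (0,1,0,0), (0,1,0,1), (0,1,1,1), (1,0,0,0), (1,0,0,1), (1,0,1,1), (1,1,0,0), (1,1,0,1), (1,1,1,1)}
target (0,0,0,0) ∈ {TSO,PSO}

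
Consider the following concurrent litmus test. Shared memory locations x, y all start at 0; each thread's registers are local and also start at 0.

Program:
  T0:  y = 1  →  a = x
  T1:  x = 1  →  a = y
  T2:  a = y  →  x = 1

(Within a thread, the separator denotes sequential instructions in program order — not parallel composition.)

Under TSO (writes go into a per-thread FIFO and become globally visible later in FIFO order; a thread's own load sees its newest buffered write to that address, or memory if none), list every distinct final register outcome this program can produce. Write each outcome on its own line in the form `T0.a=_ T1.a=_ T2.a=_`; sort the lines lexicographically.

T0.a=0 T1.a=0 T2.a=0
T0.a=0 T1.a=0 T2.a=1
T0.a=0 T1.a=1 T2.a=0
T0.a=0 T1.a=1 T2.a=1
T0.a=1 T1.a=0 T2.a=0
T0.a=1 T1.a=0 T2.a=1
T0.a=1 T1.a=1 T2.a=0
T0.a=1 T1.a=1 T2.a=1

outcome vector order: (T0.a,T1.a,T2.a)
|TSO outcomes| = 8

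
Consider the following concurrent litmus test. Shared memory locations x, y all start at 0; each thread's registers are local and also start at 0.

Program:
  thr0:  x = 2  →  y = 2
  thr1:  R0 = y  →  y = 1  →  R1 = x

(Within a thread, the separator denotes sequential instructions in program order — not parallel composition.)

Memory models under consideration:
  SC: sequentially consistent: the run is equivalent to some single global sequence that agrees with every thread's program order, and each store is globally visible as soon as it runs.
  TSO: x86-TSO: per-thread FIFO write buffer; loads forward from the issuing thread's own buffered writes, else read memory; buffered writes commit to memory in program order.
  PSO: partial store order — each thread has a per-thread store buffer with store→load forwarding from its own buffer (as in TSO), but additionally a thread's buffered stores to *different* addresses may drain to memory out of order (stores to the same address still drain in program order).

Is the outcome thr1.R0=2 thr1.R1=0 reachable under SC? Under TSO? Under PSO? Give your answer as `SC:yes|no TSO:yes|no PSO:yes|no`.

outcome vector order: (thr1.R0,thr1.R1)
SC (3): 00 02 22
TSO (3): 00 02 22
PSO (4): 00 02 20 22
target 20 ∈ {PSO}

SC:no TSO:no PSO:yes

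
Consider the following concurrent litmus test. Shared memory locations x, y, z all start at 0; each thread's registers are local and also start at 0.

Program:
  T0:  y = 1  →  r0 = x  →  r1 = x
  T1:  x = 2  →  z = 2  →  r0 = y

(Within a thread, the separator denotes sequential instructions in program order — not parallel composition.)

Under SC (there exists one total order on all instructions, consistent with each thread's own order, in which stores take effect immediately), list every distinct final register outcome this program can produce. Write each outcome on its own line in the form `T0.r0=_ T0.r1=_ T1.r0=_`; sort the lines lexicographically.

T0.r0=0 T0.r1=0 T1.r0=1
T0.r0=0 T0.r1=2 T1.r0=1
T0.r0=2 T0.r1=2 T1.r0=0
T0.r0=2 T0.r1=2 T1.r0=1

outcome vector order: (T0.r0,T0.r1,T1.r0)
|SC outcomes| = 4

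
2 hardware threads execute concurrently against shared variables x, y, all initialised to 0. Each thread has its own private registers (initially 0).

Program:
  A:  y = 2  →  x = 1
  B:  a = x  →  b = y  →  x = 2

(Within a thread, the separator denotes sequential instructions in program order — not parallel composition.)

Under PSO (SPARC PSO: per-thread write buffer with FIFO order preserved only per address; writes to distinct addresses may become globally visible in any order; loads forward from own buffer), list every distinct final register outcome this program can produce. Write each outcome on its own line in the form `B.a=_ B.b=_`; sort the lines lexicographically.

outcome vector order: (B.a,B.b)
|PSO outcomes| = 4

B.a=0 B.b=0
B.a=0 B.b=2
B.a=1 B.b=0
B.a=1 B.b=2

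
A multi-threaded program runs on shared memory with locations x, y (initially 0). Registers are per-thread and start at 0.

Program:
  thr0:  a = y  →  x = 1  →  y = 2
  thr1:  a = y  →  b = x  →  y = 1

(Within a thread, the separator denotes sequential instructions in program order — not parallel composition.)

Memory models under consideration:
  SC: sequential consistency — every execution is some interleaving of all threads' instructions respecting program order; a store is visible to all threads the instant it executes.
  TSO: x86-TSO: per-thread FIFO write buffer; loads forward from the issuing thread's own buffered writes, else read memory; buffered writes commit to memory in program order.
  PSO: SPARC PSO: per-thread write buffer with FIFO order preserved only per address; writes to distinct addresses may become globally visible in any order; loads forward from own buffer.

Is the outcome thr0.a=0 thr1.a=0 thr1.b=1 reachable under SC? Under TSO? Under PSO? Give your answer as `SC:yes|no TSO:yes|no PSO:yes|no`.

SC:yes TSO:yes PSO:yes

outcome vector order: (thr0.a,thr1.a,thr1.b)
SC: 4 outcomes — {<0 0 0> <0 0 1> <0 2 1> <1 0 0>}
TSO: 4 outcomes — {<0 0 0> <0 0 1> <0 2 1> <1 0 0>}
PSO: 5 outcomes — {<0 0 0> <0 0 1> <0 2 0> <0 2 1> <1 0 0>}
target <0 0 1> ∈ {SC,TSO,PSO}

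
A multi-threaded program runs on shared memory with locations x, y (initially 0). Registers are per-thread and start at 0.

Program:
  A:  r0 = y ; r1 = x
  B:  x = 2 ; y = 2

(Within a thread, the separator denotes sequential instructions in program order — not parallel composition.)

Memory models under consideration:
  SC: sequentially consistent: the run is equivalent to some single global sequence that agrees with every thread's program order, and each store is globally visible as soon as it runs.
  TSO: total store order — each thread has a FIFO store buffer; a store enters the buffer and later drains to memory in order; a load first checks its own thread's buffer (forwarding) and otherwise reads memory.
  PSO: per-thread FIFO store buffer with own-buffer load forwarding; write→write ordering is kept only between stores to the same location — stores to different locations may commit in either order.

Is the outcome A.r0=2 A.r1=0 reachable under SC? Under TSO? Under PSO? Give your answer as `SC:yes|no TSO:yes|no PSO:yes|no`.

SC:no TSO:no PSO:yes

outcome vector order: (A.r0,A.r1)
SC (3): <0 0>; <0 2>; <2 2>
TSO (3): <0 0>; <0 2>; <2 2>
PSO (4): <0 0>; <0 2>; <2 0>; <2 2>
target <2 0> ∈ {PSO}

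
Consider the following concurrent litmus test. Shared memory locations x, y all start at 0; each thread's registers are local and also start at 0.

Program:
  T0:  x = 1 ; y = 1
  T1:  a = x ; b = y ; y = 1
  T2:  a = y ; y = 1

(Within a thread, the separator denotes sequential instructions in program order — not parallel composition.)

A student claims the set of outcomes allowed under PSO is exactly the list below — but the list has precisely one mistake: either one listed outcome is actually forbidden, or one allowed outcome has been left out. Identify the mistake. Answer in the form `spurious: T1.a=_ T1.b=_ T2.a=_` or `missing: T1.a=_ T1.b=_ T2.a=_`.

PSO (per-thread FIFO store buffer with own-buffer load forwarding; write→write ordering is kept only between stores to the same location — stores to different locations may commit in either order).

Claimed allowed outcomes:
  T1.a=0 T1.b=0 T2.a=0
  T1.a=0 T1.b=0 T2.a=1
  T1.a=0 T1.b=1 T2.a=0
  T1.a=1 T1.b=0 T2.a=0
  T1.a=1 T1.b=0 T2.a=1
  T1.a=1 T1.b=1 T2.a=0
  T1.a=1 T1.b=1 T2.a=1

missing: T1.a=0 T1.b=1 T2.a=1

outcome vector order: (T1.a,T1.b,T2.a)
under PSO → (0,0,0), (0,0,1), (0,1,0), (0,1,1), (1,0,0), (1,0,1), (1,1,0), (1,1,1)
PSO∖claimed = {(0,1,1)}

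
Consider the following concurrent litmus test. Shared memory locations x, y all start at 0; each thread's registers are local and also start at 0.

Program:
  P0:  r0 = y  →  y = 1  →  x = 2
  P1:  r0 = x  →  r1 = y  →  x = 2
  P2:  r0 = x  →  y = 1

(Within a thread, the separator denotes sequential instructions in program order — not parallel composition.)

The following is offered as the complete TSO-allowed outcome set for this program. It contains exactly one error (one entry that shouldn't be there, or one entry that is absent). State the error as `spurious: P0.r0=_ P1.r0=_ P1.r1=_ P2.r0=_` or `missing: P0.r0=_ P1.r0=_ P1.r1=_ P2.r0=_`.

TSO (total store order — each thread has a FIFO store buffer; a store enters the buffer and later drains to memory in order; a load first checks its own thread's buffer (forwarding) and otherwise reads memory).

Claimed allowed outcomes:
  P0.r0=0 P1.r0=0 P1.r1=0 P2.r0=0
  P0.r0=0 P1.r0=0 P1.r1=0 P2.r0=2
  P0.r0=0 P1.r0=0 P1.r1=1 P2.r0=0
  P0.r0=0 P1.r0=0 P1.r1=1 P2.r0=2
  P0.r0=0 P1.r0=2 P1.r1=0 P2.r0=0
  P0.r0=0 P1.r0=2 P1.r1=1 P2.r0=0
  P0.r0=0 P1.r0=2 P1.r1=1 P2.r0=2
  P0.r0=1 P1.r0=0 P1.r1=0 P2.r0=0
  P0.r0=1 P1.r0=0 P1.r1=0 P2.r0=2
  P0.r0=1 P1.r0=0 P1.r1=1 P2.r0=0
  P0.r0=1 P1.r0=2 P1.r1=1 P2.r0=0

spurious: P0.r0=0 P1.r0=2 P1.r1=0 P2.r0=0

outcome vector order: (P0.r0,P1.r0,P1.r1,P2.r0)
TSO (10): 0000 0002 0010 0012 0210 0212 1000 1002 1010 1210
claimed∖TSO = {0200}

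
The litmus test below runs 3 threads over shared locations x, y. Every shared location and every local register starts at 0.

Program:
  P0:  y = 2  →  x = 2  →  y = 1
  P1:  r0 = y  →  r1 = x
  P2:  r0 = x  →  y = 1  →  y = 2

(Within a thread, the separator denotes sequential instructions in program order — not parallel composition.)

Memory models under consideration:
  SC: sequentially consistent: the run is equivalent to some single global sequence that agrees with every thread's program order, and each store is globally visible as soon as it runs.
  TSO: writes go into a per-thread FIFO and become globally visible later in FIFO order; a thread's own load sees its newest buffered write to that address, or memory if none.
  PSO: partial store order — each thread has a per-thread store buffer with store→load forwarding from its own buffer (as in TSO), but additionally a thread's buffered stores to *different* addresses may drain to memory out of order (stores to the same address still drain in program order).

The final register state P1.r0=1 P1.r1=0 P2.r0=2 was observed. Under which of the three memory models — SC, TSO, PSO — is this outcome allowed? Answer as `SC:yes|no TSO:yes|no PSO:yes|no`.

SC:no TSO:no PSO:yes

outcome vector order: (P1.r0,P1.r1,P2.r0)
SC (11): 0/0/0, 0/0/2, 0/2/0, 0/2/2, 1/0/0, 1/2/0, 1/2/2, 2/0/0, 2/0/2, 2/2/0, 2/2/2
TSO (11): 0/0/0, 0/0/2, 0/2/0, 0/2/2, 1/0/0, 1/2/0, 1/2/2, 2/0/0, 2/0/2, 2/2/0, 2/2/2
PSO (12): 0/0/0, 0/0/2, 0/2/0, 0/2/2, 1/0/0, 1/0/2, 1/2/0, 1/2/2, 2/0/0, 2/0/2, 2/2/0, 2/2/2
target 1/0/2 ∈ {PSO}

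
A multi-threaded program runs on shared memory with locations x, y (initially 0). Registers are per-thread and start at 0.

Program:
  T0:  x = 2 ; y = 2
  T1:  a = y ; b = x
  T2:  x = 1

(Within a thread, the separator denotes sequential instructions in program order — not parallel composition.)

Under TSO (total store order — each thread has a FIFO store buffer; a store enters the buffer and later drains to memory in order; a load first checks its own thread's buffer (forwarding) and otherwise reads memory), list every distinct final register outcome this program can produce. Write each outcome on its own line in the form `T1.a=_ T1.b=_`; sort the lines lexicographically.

T1.a=0 T1.b=0
T1.a=0 T1.b=1
T1.a=0 T1.b=2
T1.a=2 T1.b=1
T1.a=2 T1.b=2

outcome vector order: (T1.a,T1.b)
|TSO outcomes| = 5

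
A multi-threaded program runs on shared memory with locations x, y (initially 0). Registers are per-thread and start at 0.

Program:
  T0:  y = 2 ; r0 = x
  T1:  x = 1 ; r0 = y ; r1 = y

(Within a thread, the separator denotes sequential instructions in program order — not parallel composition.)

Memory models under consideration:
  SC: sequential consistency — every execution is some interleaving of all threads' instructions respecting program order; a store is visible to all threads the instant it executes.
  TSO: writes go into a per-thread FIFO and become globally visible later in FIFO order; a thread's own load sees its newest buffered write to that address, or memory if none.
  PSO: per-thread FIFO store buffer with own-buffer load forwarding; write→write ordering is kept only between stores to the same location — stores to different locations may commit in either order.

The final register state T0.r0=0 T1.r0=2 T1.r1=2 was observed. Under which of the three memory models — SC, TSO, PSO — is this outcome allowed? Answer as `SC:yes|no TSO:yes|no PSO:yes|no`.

SC:yes TSO:yes PSO:yes

outcome vector order: (T0.r0,T1.r0,T1.r1)
SC: 4 outcomes — {<0 2 2> <1 0 0> <1 0 2> <1 2 2>}
TSO: 6 outcomes — {<0 0 0> <0 0 2> <0 2 2> <1 0 0> <1 0 2> <1 2 2>}
PSO: 6 outcomes — {<0 0 0> <0 0 2> <0 2 2> <1 0 0> <1 0 2> <1 2 2>}
target <0 2 2> ∈ {SC,TSO,PSO}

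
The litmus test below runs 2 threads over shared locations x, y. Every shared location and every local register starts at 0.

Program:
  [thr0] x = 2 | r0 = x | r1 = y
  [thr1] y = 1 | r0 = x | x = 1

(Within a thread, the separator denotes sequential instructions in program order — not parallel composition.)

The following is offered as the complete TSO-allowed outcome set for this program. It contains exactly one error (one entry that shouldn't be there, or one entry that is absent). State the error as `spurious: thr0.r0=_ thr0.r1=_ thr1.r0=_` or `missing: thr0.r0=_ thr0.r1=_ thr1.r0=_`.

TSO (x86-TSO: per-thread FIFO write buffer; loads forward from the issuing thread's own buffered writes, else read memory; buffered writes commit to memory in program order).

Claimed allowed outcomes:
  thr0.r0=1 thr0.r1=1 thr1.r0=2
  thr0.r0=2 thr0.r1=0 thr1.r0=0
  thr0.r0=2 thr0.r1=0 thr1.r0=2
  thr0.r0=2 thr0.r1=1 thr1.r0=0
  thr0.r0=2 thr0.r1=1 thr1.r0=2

outcome vector order: (thr0.r0,thr0.r1,thr1.r0)
TSO: 6 outcomes — {1/1/0, 1/1/2, 2/0/0, 2/0/2, 2/1/0, 2/1/2}
TSO∖claimed = {1/1/0}

missing: thr0.r0=1 thr0.r1=1 thr1.r0=0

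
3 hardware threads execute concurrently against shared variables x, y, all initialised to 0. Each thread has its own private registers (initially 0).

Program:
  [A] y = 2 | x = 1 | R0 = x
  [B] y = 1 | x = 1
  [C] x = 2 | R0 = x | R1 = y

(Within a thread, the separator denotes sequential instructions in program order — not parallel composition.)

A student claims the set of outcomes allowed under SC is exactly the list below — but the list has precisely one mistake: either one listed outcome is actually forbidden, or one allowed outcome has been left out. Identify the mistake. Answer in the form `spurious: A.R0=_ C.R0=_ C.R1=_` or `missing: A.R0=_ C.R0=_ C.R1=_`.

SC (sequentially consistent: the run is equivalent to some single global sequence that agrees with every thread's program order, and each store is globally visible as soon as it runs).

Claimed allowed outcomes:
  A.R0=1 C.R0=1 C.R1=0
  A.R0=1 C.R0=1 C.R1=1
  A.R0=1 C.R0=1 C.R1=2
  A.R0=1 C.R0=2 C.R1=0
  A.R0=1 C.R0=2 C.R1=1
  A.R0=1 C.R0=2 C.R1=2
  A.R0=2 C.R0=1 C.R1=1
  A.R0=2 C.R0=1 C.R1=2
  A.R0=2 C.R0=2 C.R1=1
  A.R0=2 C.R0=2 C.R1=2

spurious: A.R0=1 C.R0=1 C.R1=0

outcome vector order: (A.R0,C.R0,C.R1)
under SC → (1,1,1), (1,1,2), (1,2,0), (1,2,1), (1,2,2), (2,1,1), (2,1,2), (2,2,1), (2,2,2)
claimed∖SC = {(1,1,0)}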